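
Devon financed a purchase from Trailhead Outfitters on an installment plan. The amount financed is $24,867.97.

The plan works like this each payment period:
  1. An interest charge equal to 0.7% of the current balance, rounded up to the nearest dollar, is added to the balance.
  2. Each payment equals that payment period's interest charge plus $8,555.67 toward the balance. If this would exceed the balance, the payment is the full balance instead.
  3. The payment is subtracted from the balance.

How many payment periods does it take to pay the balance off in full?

3

Payment period 1: $24,867.97 +$175.00 interest = $25,042.97; pay $8,730.67 → $16,312.30
Payment period 2: $16,312.30 +$115.00 interest = $16,427.30; pay $8,670.67 → $7,756.63
Payment period 3: $7,756.63 +$55.00 interest = $7,811.63; pay $7,811.63 → $0.00
Balance reaches $0.00 in payment period 3.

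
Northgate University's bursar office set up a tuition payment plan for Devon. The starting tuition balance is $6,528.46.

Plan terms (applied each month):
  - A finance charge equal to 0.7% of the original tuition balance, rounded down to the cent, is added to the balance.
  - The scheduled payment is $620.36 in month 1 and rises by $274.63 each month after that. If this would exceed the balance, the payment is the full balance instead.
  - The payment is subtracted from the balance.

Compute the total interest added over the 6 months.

# | Opening | Interest | Payment | End bal
1 | $6,528.46 | $45.69 | $620.36 | $5,953.79
2 | $5,953.79 | $45.69 | $894.99 | $5,104.49
3 | $5,104.49 | $45.69 | $1,169.62 | $3,980.56
4 | $3,980.56 | $45.69 | $1,444.25 | $2,582.00
5 | $2,582.00 | $45.69 | $1,718.88 | $908.81
6 | $908.81 | $45.69 | $954.50 | $0.00
Total interest: $45.69 + $45.69 + $45.69 + $45.69 + $45.69 + $45.69 = $274.14

$274.14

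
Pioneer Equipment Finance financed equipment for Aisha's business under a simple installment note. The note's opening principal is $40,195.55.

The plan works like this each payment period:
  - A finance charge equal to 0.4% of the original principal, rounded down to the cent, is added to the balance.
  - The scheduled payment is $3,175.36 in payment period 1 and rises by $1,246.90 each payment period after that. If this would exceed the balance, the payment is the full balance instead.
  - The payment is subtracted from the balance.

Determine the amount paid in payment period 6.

Payment period 1: opening $40,195.55; interest $160.78 → $40,356.33; payment $3,175.36; balance $37,180.97
Payment period 2: opening $37,180.97; interest $160.78 → $37,341.75; payment $4,422.26; balance $32,919.49
Payment period 3: opening $32,919.49; interest $160.78 → $33,080.27; payment $5,669.16; balance $27,411.11
Payment period 4: opening $27,411.11; interest $160.78 → $27,571.89; payment $6,916.06; balance $20,655.83
Payment period 5: opening $20,655.83; interest $160.78 → $20,816.61; payment $8,162.96; balance $12,653.65
Payment period 6: opening $12,653.65; interest $160.78 → $12,814.43; payment $9,409.86; balance $3,404.57

$9,409.86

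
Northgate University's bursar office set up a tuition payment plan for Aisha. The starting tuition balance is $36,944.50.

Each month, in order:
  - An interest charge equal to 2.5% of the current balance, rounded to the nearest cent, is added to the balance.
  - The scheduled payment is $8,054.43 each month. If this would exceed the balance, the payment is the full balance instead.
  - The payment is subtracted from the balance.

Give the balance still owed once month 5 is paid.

$0.00

Month 1: opening $36,944.50; interest $923.61 → $37,868.11; payment $8,054.43; balance $29,813.68
Month 2: opening $29,813.68; interest $745.34 → $30,559.02; payment $8,054.43; balance $22,504.59
Month 3: opening $22,504.59; interest $562.61 → $23,067.20; payment $8,054.43; balance $15,012.77
Month 4: opening $15,012.77; interest $375.32 → $15,388.09; payment $8,054.43; balance $7,333.66
Month 5: opening $7,333.66; interest $183.34 → $7,517.00; payment $7,517.00; balance $0.00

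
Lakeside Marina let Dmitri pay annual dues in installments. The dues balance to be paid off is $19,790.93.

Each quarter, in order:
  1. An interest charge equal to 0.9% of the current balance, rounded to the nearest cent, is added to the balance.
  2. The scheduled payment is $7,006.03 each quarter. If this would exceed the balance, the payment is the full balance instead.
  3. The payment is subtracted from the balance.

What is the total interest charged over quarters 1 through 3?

# | Opening | Interest | Payment | End bal
1 | $19,790.93 | $178.12 | $7,006.03 | $12,963.02
2 | $12,963.02 | $116.67 | $7,006.03 | $6,073.66
3 | $6,073.66 | $54.66 | $6,128.32 | $0.00
Total interest: $178.12 + $116.67 + $54.66 = $349.45

$349.45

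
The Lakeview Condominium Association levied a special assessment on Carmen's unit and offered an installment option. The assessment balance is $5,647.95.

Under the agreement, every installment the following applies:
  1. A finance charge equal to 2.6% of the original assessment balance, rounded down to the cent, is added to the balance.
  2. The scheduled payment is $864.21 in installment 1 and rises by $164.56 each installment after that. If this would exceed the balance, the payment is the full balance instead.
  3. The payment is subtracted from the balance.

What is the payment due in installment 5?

Installment 1: $5,647.95 +$146.84 interest = $5,794.79; pay $864.21 → $4,930.58
Installment 2: $4,930.58 +$146.84 interest = $5,077.42; pay $1,028.77 → $4,048.65
Installment 3: $4,048.65 +$146.84 interest = $4,195.49; pay $1,193.33 → $3,002.16
Installment 4: $3,002.16 +$146.84 interest = $3,149.00; pay $1,357.89 → $1,791.11
Installment 5: $1,791.11 +$146.84 interest = $1,937.95; pay $1,522.45 → $415.50

$1,522.45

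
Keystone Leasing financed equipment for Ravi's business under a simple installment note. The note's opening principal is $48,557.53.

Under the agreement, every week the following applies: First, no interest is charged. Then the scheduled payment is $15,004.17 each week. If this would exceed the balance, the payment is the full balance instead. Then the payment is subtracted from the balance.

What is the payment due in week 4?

$3,545.02

Week 1: $48,557.53 − $15,004.17 → $33,553.36
Week 2: $33,553.36 − $15,004.17 → $18,549.19
Week 3: $18,549.19 − $15,004.17 → $3,545.02
Week 4: $3,545.02 − $3,545.02 → $0.00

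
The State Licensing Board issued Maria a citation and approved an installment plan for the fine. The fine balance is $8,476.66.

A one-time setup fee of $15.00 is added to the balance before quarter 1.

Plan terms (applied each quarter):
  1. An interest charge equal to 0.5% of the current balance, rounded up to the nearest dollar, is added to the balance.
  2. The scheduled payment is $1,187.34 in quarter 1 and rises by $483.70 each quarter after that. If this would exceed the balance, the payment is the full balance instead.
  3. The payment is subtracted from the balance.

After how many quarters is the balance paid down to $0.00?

Quarter 1: opening $8,491.66; interest $43.00 → $8,534.66; payment $1,187.34; balance $7,347.32
Quarter 2: opening $7,347.32; interest $37.00 → $7,384.32; payment $1,671.04; balance $5,713.28
Quarter 3: opening $5,713.28; interest $29.00 → $5,742.28; payment $2,154.74; balance $3,587.54
Quarter 4: opening $3,587.54; interest $18.00 → $3,605.54; payment $2,638.44; balance $967.10
Quarter 5: opening $967.10; interest $5.00 → $972.10; payment $972.10; balance $0.00
Balance reaches $0.00 in quarter 5.

5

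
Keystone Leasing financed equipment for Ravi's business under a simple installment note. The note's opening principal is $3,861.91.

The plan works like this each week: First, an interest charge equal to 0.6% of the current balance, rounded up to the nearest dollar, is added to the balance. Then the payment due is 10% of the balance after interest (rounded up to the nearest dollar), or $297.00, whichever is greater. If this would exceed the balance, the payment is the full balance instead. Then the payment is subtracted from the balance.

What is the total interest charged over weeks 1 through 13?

# | Opening | Interest | Payment | End bal
1 | $3,861.91 | $24.00 | $389.00 | $3,496.91
2 | $3,496.91 | $21.00 | $352.00 | $3,165.91
3 | $3,165.91 | $19.00 | $319.00 | $2,865.91
4 | $2,865.91 | $18.00 | $297.00 | $2,586.91
5 | $2,586.91 | $16.00 | $297.00 | $2,305.91
6 | $2,305.91 | $14.00 | $297.00 | $2,022.91
7 | $2,022.91 | $13.00 | $297.00 | $1,738.91
8 | $1,738.91 | $11.00 | $297.00 | $1,452.91
9 | $1,452.91 | $9.00 | $297.00 | $1,164.91
10 | $1,164.91 | $7.00 | $297.00 | $874.91
11 | $874.91 | $6.00 | $297.00 | $583.91
12 | $583.91 | $4.00 | $297.00 | $290.91
13 | $290.91 | $2.00 | $292.91 | $0.00
Total interest: $24.00 + $21.00 + $19.00 + $18.00 + $16.00 + $14.00 + $13.00 + $11.00 + $9.00 + $7.00 + $6.00 + $4.00 + $2.00 = $164.00

$164.00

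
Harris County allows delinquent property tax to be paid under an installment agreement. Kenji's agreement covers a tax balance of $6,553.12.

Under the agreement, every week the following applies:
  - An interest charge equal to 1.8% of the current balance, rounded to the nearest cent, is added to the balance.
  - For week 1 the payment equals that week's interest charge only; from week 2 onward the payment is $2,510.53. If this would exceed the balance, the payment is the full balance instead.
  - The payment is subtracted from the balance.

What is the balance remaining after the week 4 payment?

$0.00

# | Opening | Interest | Payment | End bal
1 | $6,553.12 | $117.96 | $117.96 | $6,553.12
2 | $6,553.12 | $117.96 | $2,510.53 | $4,160.55
3 | $4,160.55 | $74.89 | $2,510.53 | $1,724.91
4 | $1,724.91 | $31.05 | $1,755.96 | $0.00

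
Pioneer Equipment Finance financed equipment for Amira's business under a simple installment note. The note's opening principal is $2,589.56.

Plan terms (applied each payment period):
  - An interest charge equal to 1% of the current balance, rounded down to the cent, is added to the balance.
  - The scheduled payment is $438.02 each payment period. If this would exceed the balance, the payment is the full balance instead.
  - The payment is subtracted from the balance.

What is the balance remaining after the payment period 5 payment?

Payment period 1: opening $2,589.56; interest $25.89 → $2,615.45; payment $438.02; balance $2,177.43
Payment period 2: opening $2,177.43; interest $21.77 → $2,199.20; payment $438.02; balance $1,761.18
Payment period 3: opening $1,761.18; interest $17.61 → $1,778.79; payment $438.02; balance $1,340.77
Payment period 4: opening $1,340.77; interest $13.40 → $1,354.17; payment $438.02; balance $916.15
Payment period 5: opening $916.15; interest $9.16 → $925.31; payment $438.02; balance $487.29

$487.29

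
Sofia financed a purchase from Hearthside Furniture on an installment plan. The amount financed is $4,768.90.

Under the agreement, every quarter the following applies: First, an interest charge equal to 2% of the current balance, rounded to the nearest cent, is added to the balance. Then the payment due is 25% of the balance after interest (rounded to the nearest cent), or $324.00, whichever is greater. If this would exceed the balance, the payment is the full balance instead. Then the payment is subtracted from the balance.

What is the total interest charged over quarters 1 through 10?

$363.47

# | Opening | Interest | Payment | End bal
1 | $4,768.90 | $95.38 | $1,216.07 | $3,648.21
2 | $3,648.21 | $72.96 | $930.29 | $2,790.88
3 | $2,790.88 | $55.82 | $711.68 | $2,135.02
4 | $2,135.02 | $42.70 | $544.43 | $1,633.29
5 | $1,633.29 | $32.67 | $416.49 | $1,249.47
6 | $1,249.47 | $24.99 | $324.00 | $950.46
7 | $950.46 | $19.01 | $324.00 | $645.47
8 | $645.47 | $12.91 | $324.00 | $334.38
9 | $334.38 | $6.69 | $324.00 | $17.07
10 | $17.07 | $0.34 | $17.41 | $0.00
Total interest: $95.38 + $72.96 + $55.82 + $42.70 + $32.67 + $24.99 + $19.01 + $12.91 + $6.69 + $0.34 = $363.47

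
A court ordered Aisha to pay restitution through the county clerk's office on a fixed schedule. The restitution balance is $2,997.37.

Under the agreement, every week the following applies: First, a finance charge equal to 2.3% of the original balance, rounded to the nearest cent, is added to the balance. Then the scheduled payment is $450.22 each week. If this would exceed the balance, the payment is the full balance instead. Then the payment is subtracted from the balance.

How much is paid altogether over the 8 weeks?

Week 1: $2,997.37 +$68.94 interest = $3,066.31; pay $450.22 → $2,616.09
Week 2: $2,616.09 +$68.94 interest = $2,685.03; pay $450.22 → $2,234.81
Week 3: $2,234.81 +$68.94 interest = $2,303.75; pay $450.22 → $1,853.53
Week 4: $1,853.53 +$68.94 interest = $1,922.47; pay $450.22 → $1,472.25
Week 5: $1,472.25 +$68.94 interest = $1,541.19; pay $450.22 → $1,090.97
Week 6: $1,090.97 +$68.94 interest = $1,159.91; pay $450.22 → $709.69
Week 7: $709.69 +$68.94 interest = $778.63; pay $450.22 → $328.41
Week 8: $328.41 +$68.94 interest = $397.35; pay $397.35 → $0.00
Total paid: $3,548.89

$3,548.89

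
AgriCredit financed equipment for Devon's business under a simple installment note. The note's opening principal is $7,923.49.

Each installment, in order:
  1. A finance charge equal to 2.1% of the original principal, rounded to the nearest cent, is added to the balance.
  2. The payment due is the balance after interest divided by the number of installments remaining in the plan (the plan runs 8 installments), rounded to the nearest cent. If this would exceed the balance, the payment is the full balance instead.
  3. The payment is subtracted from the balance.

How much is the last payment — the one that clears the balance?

# | Opening | Interest | Payment | End bal
1 | $7,923.49 | $166.39 | $1,011.24 | $7,078.64
2 | $7,078.64 | $166.39 | $1,035.00 | $6,210.03
3 | $6,210.03 | $166.39 | $1,062.74 | $5,313.68
4 | $5,313.68 | $166.39 | $1,096.01 | $4,384.06
5 | $4,384.06 | $166.39 | $1,137.61 | $3,412.84
6 | $3,412.84 | $166.39 | $1,193.08 | $2,386.15
7 | $2,386.15 | $166.39 | $1,276.27 | $1,276.27
8 | $1,276.27 | $166.39 | $1,442.66 | $0.00

$1,442.66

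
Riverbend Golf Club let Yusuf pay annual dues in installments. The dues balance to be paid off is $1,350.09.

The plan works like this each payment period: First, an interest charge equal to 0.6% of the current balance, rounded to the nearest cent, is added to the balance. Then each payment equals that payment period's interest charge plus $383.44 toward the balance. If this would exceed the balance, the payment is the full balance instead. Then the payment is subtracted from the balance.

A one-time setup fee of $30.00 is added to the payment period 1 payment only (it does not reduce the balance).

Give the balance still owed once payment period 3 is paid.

Payment period 1: opening $1,350.09; interest $8.10 → $1,358.19; payment $391.54 (+ $30.00 fee); balance $966.65
Payment period 2: opening $966.65; interest $5.80 → $972.45; payment $389.24; balance $583.21
Payment period 3: opening $583.21; interest $3.50 → $586.71; payment $386.94; balance $199.77

$199.77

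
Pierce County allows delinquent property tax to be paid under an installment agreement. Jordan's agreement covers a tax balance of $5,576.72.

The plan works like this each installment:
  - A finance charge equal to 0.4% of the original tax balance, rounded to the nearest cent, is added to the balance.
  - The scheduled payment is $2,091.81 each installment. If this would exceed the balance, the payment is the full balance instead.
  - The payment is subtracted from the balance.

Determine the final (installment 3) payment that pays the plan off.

Installment 1: $5,576.72 +$22.31 interest = $5,599.03; pay $2,091.81 → $3,507.22
Installment 2: $3,507.22 +$22.31 interest = $3,529.53; pay $2,091.81 → $1,437.72
Installment 3: $1,437.72 +$22.31 interest = $1,460.03; pay $1,460.03 → $0.00

$1,460.03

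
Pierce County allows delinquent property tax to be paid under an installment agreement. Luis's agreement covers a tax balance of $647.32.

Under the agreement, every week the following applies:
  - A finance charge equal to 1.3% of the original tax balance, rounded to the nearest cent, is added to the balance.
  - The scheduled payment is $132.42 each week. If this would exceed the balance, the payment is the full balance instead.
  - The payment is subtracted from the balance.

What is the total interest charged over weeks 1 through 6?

Week 1: opening $647.32; interest $8.42 → $655.74; payment $132.42; balance $523.32
Week 2: opening $523.32; interest $8.42 → $531.74; payment $132.42; balance $399.32
Week 3: opening $399.32; interest $8.42 → $407.74; payment $132.42; balance $275.32
Week 4: opening $275.32; interest $8.42 → $283.74; payment $132.42; balance $151.32
Week 5: opening $151.32; interest $8.42 → $159.74; payment $132.42; balance $27.32
Week 6: opening $27.32; interest $8.42 → $35.74; payment $35.74; balance $0.00
Total interest: $8.42 + $8.42 + $8.42 + $8.42 + $8.42 + $8.42 = $50.52

$50.52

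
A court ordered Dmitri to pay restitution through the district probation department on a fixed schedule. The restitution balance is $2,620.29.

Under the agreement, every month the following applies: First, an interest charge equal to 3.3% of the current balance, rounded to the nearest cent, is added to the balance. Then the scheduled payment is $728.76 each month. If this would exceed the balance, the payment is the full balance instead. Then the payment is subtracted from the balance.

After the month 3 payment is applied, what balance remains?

$629.13

# | Opening | Interest | Payment | End bal
1 | $2,620.29 | $86.47 | $728.76 | $1,978.00
2 | $1,978.00 | $65.27 | $728.76 | $1,314.51
3 | $1,314.51 | $43.38 | $728.76 | $629.13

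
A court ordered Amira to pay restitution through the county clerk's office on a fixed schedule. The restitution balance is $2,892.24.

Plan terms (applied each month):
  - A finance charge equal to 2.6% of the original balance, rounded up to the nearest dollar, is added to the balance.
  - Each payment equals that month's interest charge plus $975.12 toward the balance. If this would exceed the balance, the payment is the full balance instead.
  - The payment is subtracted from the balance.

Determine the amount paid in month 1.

# | Opening | Interest | Payment | End bal
1 | $2,892.24 | $76.00 | $1,051.12 | $1,917.12

$1,051.12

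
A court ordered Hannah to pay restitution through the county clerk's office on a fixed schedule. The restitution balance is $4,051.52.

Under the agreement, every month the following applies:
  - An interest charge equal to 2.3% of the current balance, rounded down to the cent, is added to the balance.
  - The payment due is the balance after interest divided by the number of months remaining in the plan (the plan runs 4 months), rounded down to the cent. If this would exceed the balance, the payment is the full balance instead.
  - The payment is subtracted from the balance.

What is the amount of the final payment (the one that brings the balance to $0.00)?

$1,109.33

Month 1: opening $4,051.52; interest $93.18 → $4,144.70; payment $1,036.17; balance $3,108.53
Month 2: opening $3,108.53; interest $71.49 → $3,180.02; payment $1,060.00; balance $2,120.02
Month 3: opening $2,120.02; interest $48.76 → $2,168.78; payment $1,084.39; balance $1,084.39
Month 4: opening $1,084.39; interest $24.94 → $1,109.33; payment $1,109.33; balance $0.00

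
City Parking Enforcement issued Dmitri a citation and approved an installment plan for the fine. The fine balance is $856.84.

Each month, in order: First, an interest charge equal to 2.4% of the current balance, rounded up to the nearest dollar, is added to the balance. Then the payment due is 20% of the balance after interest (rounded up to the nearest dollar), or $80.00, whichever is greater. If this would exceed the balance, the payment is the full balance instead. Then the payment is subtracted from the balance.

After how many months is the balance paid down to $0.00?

Month 1: opening $856.84; interest $21.00 → $877.84; payment $176.00; balance $701.84
Month 2: opening $701.84; interest $17.00 → $718.84; payment $144.00; balance $574.84
Month 3: opening $574.84; interest $14.00 → $588.84; payment $118.00; balance $470.84
Month 4: opening $470.84; interest $12.00 → $482.84; payment $97.00; balance $385.84
Month 5: opening $385.84; interest $10.00 → $395.84; payment $80.00; balance $315.84
Month 6: opening $315.84; interest $8.00 → $323.84; payment $80.00; balance $243.84
Month 7: opening $243.84; interest $6.00 → $249.84; payment $80.00; balance $169.84
Month 8: opening $169.84; interest $5.00 → $174.84; payment $80.00; balance $94.84
Month 9: opening $94.84; interest $3.00 → $97.84; payment $80.00; balance $17.84
Month 10: opening $17.84; interest $1.00 → $18.84; payment $18.84; balance $0.00
Balance reaches $0.00 in month 10.

10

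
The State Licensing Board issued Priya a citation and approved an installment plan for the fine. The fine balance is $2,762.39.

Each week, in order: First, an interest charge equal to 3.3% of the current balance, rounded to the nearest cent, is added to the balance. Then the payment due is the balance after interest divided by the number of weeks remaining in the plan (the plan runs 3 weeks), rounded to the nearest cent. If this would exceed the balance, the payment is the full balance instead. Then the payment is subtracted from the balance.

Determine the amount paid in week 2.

Week 1: $2,762.39 +$91.16 interest = $2,853.55; pay $951.18 → $1,902.37
Week 2: $1,902.37 +$62.78 interest = $1,965.15; pay $982.58 → $982.57

$982.58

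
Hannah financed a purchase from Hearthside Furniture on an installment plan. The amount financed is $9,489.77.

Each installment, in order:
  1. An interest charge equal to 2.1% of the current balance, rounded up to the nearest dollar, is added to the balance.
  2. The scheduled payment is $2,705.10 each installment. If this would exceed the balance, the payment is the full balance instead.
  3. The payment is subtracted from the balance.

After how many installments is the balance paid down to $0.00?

4

Installment 1: opening $9,489.77; interest $200.00 → $9,689.77; payment $2,705.10; balance $6,984.67
Installment 2: opening $6,984.67; interest $147.00 → $7,131.67; payment $2,705.10; balance $4,426.57
Installment 3: opening $4,426.57; interest $93.00 → $4,519.57; payment $2,705.10; balance $1,814.47
Installment 4: opening $1,814.47; interest $39.00 → $1,853.47; payment $1,853.47; balance $0.00
Balance reaches $0.00 in installment 4.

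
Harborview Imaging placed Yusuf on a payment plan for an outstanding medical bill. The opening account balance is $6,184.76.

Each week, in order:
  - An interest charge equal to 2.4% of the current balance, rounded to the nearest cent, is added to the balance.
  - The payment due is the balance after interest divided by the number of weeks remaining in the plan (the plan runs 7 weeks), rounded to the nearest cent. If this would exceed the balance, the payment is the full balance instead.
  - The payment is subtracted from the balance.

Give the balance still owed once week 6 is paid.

$1,018.64

# | Opening | Interest | Payment | End bal
1 | $6,184.76 | $148.43 | $904.74 | $5,428.45
2 | $5,428.45 | $130.28 | $926.46 | $4,632.27
3 | $4,632.27 | $111.17 | $948.69 | $3,794.75
4 | $3,794.75 | $91.07 | $971.46 | $2,914.36
5 | $2,914.36 | $69.94 | $994.77 | $1,989.53
6 | $1,989.53 | $47.75 | $1,018.64 | $1,018.64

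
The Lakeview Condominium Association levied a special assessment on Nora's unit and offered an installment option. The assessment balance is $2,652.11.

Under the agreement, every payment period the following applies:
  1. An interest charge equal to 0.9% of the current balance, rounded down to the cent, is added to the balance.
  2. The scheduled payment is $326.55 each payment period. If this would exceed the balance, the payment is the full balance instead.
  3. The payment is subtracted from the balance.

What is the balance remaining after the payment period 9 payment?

$0.00

Payment period 1: $2,652.11 +$23.86 interest = $2,675.97; pay $326.55 → $2,349.42
Payment period 2: $2,349.42 +$21.14 interest = $2,370.56; pay $326.55 → $2,044.01
Payment period 3: $2,044.01 +$18.39 interest = $2,062.40; pay $326.55 → $1,735.85
Payment period 4: $1,735.85 +$15.62 interest = $1,751.47; pay $326.55 → $1,424.92
Payment period 5: $1,424.92 +$12.82 interest = $1,437.74; pay $326.55 → $1,111.19
Payment period 6: $1,111.19 +$10.00 interest = $1,121.19; pay $326.55 → $794.64
Payment period 7: $794.64 +$7.15 interest = $801.79; pay $326.55 → $475.24
Payment period 8: $475.24 +$4.27 interest = $479.51; pay $326.55 → $152.96
Payment period 9: $152.96 +$1.37 interest = $154.33; pay $154.33 → $0.00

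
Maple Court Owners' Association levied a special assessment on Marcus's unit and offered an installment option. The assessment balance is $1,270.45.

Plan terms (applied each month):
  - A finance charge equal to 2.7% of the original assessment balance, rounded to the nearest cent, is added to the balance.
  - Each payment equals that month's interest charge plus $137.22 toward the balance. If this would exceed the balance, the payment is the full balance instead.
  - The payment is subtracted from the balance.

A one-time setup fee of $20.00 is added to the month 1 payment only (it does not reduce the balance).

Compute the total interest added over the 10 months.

$343.00

Month 1: $1,270.45 +$34.30 interest = $1,304.75; pay $171.52 (+ $20.00 fee) → $1,133.23
Month 2: $1,133.23 +$34.30 interest = $1,167.53; pay $171.52 → $996.01
Month 3: $996.01 +$34.30 interest = $1,030.31; pay $171.52 → $858.79
Month 4: $858.79 +$34.30 interest = $893.09; pay $171.52 → $721.57
Month 5: $721.57 +$34.30 interest = $755.87; pay $171.52 → $584.35
Month 6: $584.35 +$34.30 interest = $618.65; pay $171.52 → $447.13
Month 7: $447.13 +$34.30 interest = $481.43; pay $171.52 → $309.91
Month 8: $309.91 +$34.30 interest = $344.21; pay $171.52 → $172.69
Month 9: $172.69 +$34.30 interest = $206.99; pay $171.52 → $35.47
Month 10: $35.47 +$34.30 interest = $69.77; pay $69.77 → $0.00
Total interest: $34.30 + $34.30 + $34.30 + $34.30 + $34.30 + $34.30 + $34.30 + $34.30 + $34.30 + $34.30 = $343.00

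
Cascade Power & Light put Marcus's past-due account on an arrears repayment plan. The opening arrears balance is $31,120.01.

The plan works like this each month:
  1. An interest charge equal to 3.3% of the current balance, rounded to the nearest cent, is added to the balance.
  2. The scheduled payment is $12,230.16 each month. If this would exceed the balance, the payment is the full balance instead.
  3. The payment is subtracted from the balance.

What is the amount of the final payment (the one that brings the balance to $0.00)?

$8,619.25

# | Opening | Interest | Payment | End bal
1 | $31,120.01 | $1,026.96 | $12,230.16 | $19,916.81
2 | $19,916.81 | $657.25 | $12,230.16 | $8,343.90
3 | $8,343.90 | $275.35 | $8,619.25 | $0.00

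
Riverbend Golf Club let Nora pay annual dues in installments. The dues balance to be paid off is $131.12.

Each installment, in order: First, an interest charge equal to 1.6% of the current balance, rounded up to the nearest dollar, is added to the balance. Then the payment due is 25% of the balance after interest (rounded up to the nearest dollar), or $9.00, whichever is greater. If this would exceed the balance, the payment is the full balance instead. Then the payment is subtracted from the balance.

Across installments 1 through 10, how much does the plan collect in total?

$145.12

# | Opening | Interest | Payment | End bal
1 | $131.12 | $3.00 | $34.00 | $100.12
2 | $100.12 | $2.00 | $26.00 | $76.12
3 | $76.12 | $2.00 | $20.00 | $58.12
4 | $58.12 | $1.00 | $15.00 | $44.12
5 | $44.12 | $1.00 | $12.00 | $33.12
6 | $33.12 | $1.00 | $9.00 | $25.12
7 | $25.12 | $1.00 | $9.00 | $17.12
8 | $17.12 | $1.00 | $9.00 | $9.12
9 | $9.12 | $1.00 | $9.00 | $1.12
10 | $1.12 | $1.00 | $2.12 | $0.00
Total paid: $145.12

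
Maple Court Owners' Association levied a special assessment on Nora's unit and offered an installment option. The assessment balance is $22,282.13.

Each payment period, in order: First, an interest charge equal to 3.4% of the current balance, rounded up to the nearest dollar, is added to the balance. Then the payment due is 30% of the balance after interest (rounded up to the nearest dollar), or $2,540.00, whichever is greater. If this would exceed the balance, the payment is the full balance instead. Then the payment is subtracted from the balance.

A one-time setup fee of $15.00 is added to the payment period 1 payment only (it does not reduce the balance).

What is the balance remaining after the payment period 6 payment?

$1,372.13

# | Opening | Interest | Payment | Fee | End bal
1 | $22,282.13 | $758.00 | $6,913.00 | $15.00 | $16,127.13
2 | $16,127.13 | $549.00 | $5,003.00 | — | $11,673.13
3 | $11,673.13 | $397.00 | $3,622.00 | — | $8,448.13
4 | $8,448.13 | $288.00 | $2,621.00 | — | $6,115.13
5 | $6,115.13 | $208.00 | $2,540.00 | — | $3,783.13
6 | $3,783.13 | $129.00 | $2,540.00 | — | $1,372.13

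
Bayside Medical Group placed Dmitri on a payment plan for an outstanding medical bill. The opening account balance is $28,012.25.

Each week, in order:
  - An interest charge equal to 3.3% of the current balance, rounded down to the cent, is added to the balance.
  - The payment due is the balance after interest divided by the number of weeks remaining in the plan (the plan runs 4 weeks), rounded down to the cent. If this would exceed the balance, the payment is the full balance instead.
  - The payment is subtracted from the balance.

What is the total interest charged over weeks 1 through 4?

Week 1: $28,012.25 +$924.40 interest = $28,936.65; pay $7,234.16 → $21,702.49
Week 2: $21,702.49 +$716.18 interest = $22,418.67; pay $7,472.89 → $14,945.78
Week 3: $14,945.78 +$493.21 interest = $15,438.99; pay $7,719.49 → $7,719.50
Week 4: $7,719.50 +$254.74 interest = $7,974.24; pay $7,974.24 → $0.00
Total interest: $924.40 + $716.18 + $493.21 + $254.74 = $2,388.53

$2,388.53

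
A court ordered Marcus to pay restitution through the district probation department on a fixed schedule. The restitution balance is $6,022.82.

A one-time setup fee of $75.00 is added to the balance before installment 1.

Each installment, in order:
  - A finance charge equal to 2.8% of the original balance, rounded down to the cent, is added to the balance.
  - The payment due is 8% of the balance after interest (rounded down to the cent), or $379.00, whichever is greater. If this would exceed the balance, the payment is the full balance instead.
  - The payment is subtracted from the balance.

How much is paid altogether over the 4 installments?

$1,853.90

Installment 1: opening $6,097.82; interest $168.63 → $6,266.45; payment $501.31; balance $5,765.14
Installment 2: opening $5,765.14; interest $168.63 → $5,933.77; payment $474.70; balance $5,459.07
Installment 3: opening $5,459.07; interest $168.63 → $5,627.70; payment $450.21; balance $5,177.49
Installment 4: opening $5,177.49; interest $168.63 → $5,346.12; payment $427.68; balance $4,918.44
Total paid: $1,853.90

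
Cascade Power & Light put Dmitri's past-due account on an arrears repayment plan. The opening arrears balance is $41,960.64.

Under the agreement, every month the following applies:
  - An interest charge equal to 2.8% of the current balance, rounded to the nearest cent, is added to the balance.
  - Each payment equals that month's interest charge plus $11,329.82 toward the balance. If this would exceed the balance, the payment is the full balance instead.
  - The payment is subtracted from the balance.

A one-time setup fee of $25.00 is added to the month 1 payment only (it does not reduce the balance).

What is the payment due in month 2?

Month 1: opening $41,960.64; interest $1,174.90 → $43,135.54; payment $12,504.72 (+ $25.00 fee); balance $30,630.82
Month 2: opening $30,630.82; interest $857.66 → $31,488.48; payment $12,187.48; balance $19,301.00

$12,187.48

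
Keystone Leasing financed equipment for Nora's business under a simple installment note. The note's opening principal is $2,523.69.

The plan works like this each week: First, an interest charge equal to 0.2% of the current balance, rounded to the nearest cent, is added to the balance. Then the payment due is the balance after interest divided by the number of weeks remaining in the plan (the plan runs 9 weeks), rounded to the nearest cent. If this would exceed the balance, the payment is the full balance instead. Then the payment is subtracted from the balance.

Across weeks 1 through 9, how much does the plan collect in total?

Week 1: opening $2,523.69; interest $5.05 → $2,528.74; payment $280.97; balance $2,247.77
Week 2: opening $2,247.77; interest $4.50 → $2,252.27; payment $281.53; balance $1,970.74
Week 3: opening $1,970.74; interest $3.94 → $1,974.68; payment $282.10; balance $1,692.58
Week 4: opening $1,692.58; interest $3.39 → $1,695.97; payment $282.66; balance $1,413.31
Week 5: opening $1,413.31; interest $2.83 → $1,416.14; payment $283.23; balance $1,132.91
Week 6: opening $1,132.91; interest $2.27 → $1,135.18; payment $283.80; balance $851.38
Week 7: opening $851.38; interest $1.70 → $853.08; payment $284.36; balance $568.72
Week 8: opening $568.72; interest $1.14 → $569.86; payment $284.93; balance $284.93
Week 9: opening $284.93; interest $0.57 → $285.50; payment $285.50; balance $0.00
Total paid: $2,549.08

$2,549.08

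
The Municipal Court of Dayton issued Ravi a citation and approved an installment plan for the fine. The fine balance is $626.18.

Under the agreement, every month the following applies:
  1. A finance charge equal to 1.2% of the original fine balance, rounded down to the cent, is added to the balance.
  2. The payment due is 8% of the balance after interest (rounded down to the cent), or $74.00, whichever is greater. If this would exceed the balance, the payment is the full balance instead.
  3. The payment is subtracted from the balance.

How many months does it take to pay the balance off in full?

10

Month 1: opening $626.18; interest $7.51 → $633.69; payment $74.00; balance $559.69
Month 2: opening $559.69; interest $7.51 → $567.20; payment $74.00; balance $493.20
Month 3: opening $493.20; interest $7.51 → $500.71; payment $74.00; balance $426.71
Month 4: opening $426.71; interest $7.51 → $434.22; payment $74.00; balance $360.22
Month 5: opening $360.22; interest $7.51 → $367.73; payment $74.00; balance $293.73
Month 6: opening $293.73; interest $7.51 → $301.24; payment $74.00; balance $227.24
Month 7: opening $227.24; interest $7.51 → $234.75; payment $74.00; balance $160.75
Month 8: opening $160.75; interest $7.51 → $168.26; payment $74.00; balance $94.26
Month 9: opening $94.26; interest $7.51 → $101.77; payment $74.00; balance $27.77
Month 10: opening $27.77; interest $7.51 → $35.28; payment $35.28; balance $0.00
Balance reaches $0.00 in month 10.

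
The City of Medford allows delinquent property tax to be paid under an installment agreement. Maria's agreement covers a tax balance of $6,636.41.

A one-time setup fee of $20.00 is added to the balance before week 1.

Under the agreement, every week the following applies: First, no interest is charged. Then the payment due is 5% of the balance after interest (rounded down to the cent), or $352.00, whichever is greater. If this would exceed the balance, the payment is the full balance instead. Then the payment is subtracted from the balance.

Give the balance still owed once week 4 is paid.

$5,248.41

Week 1: $6,656.41 − $352.00 → $6,304.41
Week 2: $6,304.41 − $352.00 → $5,952.41
Week 3: $5,952.41 − $352.00 → $5,600.41
Week 4: $5,600.41 − $352.00 → $5,248.41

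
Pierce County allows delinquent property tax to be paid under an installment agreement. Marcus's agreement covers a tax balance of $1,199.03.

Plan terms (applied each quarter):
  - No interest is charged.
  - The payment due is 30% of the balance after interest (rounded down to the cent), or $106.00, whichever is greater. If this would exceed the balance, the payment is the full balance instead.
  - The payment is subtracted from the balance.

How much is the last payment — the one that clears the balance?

$75.90

Quarter 1: $1,199.03 − $359.70 → $839.33
Quarter 2: $839.33 − $251.79 → $587.54
Quarter 3: $587.54 − $176.26 → $411.28
Quarter 4: $411.28 − $123.38 → $287.90
Quarter 5: $287.90 − $106.00 → $181.90
Quarter 6: $181.90 − $106.00 → $75.90
Quarter 7: $75.90 − $75.90 → $0.00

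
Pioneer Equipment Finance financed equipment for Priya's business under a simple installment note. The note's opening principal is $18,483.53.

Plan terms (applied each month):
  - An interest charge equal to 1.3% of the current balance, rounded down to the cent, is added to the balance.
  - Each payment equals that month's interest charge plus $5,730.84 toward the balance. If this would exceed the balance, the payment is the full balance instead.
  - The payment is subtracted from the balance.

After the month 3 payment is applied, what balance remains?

# | Opening | Interest | Payment | End bal
1 | $18,483.53 | $240.28 | $5,971.12 | $12,752.69
2 | $12,752.69 | $165.78 | $5,896.62 | $7,021.85
3 | $7,021.85 | $91.28 | $5,822.12 | $1,291.01

$1,291.01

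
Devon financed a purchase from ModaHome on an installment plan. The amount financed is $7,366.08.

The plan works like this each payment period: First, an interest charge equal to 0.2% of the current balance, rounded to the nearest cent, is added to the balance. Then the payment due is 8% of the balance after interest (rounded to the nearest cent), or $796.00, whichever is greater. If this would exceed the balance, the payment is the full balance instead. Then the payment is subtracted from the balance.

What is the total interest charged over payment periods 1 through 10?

Payment period 1: opening $7,366.08; interest $14.73 → $7,380.81; payment $796.00; balance $6,584.81
Payment period 2: opening $6,584.81; interest $13.17 → $6,597.98; payment $796.00; balance $5,801.98
Payment period 3: opening $5,801.98; interest $11.60 → $5,813.58; payment $796.00; balance $5,017.58
Payment period 4: opening $5,017.58; interest $10.04 → $5,027.62; payment $796.00; balance $4,231.62
Payment period 5: opening $4,231.62; interest $8.46 → $4,240.08; payment $796.00; balance $3,444.08
Payment period 6: opening $3,444.08; interest $6.89 → $3,450.97; payment $796.00; balance $2,654.97
Payment period 7: opening $2,654.97; interest $5.31 → $2,660.28; payment $796.00; balance $1,864.28
Payment period 8: opening $1,864.28; interest $3.73 → $1,868.01; payment $796.00; balance $1,072.01
Payment period 9: opening $1,072.01; interest $2.14 → $1,074.15; payment $796.00; balance $278.15
Payment period 10: opening $278.15; interest $0.56 → $278.71; payment $278.71; balance $0.00
Total interest: $14.73 + $13.17 + $11.60 + $10.04 + $8.46 + $6.89 + $5.31 + $3.73 + $2.14 + $0.56 = $76.63

$76.63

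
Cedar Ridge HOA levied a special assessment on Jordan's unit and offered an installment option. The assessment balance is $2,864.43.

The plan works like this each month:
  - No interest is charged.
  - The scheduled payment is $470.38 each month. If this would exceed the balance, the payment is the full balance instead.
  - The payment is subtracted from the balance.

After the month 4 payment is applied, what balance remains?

Month 1: opening $2,864.43; payment $470.38; balance $2,394.05
Month 2: opening $2,394.05; payment $470.38; balance $1,923.67
Month 3: opening $1,923.67; payment $470.38; balance $1,453.29
Month 4: opening $1,453.29; payment $470.38; balance $982.91

$982.91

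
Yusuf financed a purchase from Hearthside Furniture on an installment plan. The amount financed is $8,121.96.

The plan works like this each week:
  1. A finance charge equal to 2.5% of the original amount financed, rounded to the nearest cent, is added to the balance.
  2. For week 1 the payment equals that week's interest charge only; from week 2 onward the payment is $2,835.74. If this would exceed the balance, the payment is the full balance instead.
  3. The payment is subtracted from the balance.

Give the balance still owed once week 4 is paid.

$223.89

Week 1: opening $8,121.96; interest $203.05 → $8,325.01; payment $203.05; balance $8,121.96
Week 2: opening $8,121.96; interest $203.05 → $8,325.01; payment $2,835.74; balance $5,489.27
Week 3: opening $5,489.27; interest $203.05 → $5,692.32; payment $2,835.74; balance $2,856.58
Week 4: opening $2,856.58; interest $203.05 → $3,059.63; payment $2,835.74; balance $223.89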